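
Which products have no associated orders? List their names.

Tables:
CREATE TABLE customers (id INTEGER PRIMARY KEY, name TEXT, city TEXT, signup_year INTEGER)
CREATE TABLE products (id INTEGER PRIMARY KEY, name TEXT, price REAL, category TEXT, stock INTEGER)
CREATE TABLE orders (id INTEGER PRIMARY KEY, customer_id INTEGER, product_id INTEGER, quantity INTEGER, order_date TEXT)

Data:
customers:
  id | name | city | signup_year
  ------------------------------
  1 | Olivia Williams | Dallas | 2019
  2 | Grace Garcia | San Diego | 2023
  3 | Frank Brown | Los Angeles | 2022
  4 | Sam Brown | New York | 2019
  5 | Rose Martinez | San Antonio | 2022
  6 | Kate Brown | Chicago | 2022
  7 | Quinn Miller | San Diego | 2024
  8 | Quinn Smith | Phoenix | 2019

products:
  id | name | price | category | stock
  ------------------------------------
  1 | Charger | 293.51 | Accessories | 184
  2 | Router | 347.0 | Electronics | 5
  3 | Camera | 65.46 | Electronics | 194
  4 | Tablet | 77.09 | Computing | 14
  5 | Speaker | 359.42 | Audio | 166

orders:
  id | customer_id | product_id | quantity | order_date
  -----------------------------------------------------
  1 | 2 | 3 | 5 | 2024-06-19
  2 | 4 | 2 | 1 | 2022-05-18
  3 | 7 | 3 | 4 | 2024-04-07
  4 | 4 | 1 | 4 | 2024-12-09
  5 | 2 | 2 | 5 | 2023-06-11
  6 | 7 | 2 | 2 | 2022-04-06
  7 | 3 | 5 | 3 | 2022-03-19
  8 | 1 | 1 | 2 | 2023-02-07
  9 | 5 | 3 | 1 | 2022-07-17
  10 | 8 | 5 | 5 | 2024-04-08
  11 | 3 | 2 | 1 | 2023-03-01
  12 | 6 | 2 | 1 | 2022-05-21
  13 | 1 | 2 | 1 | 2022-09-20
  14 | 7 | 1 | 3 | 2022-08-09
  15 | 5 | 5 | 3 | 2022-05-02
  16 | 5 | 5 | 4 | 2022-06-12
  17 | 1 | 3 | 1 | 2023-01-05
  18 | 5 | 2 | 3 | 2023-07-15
SELECT p.name FROM products p LEFT JOIN orders c ON c.product_id = p.id WHERE c.id IS NULL

Execution result:
Tablet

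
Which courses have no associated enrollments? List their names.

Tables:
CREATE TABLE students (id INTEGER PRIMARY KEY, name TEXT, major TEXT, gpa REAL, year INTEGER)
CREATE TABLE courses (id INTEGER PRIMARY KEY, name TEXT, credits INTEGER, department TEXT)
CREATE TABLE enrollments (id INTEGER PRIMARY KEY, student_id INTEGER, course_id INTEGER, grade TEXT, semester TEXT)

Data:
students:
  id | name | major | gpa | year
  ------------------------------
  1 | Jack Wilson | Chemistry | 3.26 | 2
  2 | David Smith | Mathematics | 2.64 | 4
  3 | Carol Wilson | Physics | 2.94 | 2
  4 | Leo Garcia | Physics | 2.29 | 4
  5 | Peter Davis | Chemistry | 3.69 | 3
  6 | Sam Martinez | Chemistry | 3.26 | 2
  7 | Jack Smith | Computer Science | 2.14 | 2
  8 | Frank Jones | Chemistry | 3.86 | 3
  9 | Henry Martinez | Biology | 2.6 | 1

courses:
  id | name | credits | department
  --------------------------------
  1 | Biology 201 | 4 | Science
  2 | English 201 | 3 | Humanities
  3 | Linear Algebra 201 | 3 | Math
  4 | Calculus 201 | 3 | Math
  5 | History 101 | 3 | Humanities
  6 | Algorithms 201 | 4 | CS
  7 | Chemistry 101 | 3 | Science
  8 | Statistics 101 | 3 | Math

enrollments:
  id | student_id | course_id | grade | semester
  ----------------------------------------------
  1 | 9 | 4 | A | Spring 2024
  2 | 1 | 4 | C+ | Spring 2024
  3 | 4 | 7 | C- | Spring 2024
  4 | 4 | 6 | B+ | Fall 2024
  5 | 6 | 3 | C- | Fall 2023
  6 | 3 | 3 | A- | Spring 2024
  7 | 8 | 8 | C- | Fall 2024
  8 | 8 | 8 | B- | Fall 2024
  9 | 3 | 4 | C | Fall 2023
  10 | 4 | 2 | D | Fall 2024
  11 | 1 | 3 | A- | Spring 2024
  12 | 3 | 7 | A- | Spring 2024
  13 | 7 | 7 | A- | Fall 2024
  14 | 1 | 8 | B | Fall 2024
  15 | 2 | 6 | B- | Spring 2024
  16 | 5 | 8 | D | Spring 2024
SELECT p.name FROM courses p LEFT JOIN enrollments c ON c.course_id = p.id WHERE c.id IS NULL

Execution result:
name
Biology 201
History 101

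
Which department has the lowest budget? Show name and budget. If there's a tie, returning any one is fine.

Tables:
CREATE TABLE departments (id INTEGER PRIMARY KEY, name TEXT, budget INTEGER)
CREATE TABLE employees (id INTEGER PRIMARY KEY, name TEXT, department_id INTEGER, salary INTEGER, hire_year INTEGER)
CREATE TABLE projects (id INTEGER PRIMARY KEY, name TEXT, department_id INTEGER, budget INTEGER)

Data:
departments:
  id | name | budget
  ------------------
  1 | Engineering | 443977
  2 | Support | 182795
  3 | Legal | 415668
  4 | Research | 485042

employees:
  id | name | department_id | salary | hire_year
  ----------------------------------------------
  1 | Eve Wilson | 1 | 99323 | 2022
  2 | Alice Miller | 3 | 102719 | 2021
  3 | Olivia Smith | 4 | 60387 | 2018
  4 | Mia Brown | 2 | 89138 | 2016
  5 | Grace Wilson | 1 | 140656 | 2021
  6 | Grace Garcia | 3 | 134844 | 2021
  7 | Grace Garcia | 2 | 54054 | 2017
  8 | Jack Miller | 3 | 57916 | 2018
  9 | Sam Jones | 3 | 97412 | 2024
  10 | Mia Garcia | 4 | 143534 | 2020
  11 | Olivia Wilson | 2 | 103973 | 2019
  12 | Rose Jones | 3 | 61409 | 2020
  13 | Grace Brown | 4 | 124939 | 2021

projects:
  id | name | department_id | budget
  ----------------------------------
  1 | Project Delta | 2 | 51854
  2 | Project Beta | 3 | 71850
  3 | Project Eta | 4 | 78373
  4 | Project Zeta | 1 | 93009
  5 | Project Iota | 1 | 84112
SELECT name, budget FROM departments ORDER BY budget ASC LIMIT 1

Execution result:
name | budget
Support | 182795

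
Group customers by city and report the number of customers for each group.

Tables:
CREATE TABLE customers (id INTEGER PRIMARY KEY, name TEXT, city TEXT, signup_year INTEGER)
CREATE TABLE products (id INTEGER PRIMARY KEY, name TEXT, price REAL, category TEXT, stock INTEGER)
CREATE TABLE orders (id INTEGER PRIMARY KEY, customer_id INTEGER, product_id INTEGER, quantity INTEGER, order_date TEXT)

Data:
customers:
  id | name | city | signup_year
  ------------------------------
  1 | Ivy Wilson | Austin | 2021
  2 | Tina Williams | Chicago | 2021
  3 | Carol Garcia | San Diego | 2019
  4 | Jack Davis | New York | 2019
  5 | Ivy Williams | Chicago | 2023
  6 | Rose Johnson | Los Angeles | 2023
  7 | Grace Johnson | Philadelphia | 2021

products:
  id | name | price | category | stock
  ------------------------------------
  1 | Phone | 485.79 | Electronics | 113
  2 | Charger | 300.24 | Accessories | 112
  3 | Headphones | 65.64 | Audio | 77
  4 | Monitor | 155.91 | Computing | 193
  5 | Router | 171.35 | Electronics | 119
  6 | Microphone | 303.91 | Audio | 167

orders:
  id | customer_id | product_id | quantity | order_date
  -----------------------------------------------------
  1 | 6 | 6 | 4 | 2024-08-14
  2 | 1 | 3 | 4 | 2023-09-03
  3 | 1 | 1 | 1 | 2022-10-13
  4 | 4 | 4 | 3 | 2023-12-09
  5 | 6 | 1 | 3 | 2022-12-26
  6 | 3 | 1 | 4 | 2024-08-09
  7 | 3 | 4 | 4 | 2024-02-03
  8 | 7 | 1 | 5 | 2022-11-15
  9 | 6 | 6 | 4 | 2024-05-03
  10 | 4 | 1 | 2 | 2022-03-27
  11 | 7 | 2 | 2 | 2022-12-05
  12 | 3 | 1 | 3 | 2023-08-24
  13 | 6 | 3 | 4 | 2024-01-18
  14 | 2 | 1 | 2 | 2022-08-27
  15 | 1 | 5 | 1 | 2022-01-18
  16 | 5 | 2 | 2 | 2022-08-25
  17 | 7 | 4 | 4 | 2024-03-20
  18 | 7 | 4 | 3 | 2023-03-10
SELECT city, COUNT(*) AS n FROM customers GROUP BY city

Execution result:
city | n
Austin | 1
Chicago | 2
Los Angeles | 1
New York | 1
Philadelphia | 1
San Diego | 1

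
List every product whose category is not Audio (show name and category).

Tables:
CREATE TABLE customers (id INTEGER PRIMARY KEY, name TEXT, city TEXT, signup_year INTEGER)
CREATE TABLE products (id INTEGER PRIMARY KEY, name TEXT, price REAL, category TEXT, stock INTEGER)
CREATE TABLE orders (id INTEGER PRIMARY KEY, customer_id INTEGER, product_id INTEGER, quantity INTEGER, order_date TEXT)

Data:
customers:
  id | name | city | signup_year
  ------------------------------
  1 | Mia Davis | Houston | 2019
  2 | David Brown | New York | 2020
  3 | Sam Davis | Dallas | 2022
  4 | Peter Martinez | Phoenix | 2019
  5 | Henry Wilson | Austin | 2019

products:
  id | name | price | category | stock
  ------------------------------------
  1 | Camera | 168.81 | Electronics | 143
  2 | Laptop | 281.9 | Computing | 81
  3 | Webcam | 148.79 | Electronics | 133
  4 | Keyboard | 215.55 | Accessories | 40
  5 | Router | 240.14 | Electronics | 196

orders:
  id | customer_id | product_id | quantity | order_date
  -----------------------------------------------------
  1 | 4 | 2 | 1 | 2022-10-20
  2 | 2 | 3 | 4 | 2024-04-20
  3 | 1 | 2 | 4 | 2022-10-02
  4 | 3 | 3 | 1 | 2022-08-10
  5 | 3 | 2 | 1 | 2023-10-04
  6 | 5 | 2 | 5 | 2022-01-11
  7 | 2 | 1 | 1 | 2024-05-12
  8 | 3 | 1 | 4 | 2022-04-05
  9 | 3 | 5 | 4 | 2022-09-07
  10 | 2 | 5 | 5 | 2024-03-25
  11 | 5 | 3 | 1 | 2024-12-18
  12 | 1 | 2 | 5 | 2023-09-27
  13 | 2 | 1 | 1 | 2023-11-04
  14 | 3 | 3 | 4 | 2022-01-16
SELECT name, category FROM products WHERE category <> 'Audio'

Execution result:
name | category
Camera | Electronics
Laptop | Computing
Webcam | Electronics
Keyboard | Accessories
Router | Electronics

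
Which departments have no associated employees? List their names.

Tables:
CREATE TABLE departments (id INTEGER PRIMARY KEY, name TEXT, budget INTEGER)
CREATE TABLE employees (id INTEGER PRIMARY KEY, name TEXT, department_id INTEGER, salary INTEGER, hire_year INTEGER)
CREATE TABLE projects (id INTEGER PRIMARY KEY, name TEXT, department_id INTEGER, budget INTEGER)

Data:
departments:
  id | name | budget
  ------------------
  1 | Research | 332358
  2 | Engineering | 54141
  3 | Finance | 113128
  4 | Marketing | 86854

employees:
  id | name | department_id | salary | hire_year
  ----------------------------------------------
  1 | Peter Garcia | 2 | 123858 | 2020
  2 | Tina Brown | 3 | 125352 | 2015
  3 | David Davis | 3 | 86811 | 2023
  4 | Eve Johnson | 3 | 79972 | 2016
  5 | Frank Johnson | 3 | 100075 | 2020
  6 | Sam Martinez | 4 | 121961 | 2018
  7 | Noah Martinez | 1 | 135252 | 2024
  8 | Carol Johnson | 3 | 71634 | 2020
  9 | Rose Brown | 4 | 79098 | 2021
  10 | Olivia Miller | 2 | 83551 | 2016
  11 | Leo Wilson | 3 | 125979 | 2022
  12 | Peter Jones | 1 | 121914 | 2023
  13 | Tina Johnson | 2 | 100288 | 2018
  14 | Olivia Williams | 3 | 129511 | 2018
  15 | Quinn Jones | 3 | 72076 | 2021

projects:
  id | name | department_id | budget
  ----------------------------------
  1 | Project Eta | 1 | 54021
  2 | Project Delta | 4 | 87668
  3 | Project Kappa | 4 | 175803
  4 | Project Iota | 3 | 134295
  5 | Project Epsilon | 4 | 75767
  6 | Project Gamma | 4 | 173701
SELECT p.name FROM departments p LEFT JOIN employees c ON c.department_id = p.id WHERE c.id IS NULL

Execution result:
(no rows)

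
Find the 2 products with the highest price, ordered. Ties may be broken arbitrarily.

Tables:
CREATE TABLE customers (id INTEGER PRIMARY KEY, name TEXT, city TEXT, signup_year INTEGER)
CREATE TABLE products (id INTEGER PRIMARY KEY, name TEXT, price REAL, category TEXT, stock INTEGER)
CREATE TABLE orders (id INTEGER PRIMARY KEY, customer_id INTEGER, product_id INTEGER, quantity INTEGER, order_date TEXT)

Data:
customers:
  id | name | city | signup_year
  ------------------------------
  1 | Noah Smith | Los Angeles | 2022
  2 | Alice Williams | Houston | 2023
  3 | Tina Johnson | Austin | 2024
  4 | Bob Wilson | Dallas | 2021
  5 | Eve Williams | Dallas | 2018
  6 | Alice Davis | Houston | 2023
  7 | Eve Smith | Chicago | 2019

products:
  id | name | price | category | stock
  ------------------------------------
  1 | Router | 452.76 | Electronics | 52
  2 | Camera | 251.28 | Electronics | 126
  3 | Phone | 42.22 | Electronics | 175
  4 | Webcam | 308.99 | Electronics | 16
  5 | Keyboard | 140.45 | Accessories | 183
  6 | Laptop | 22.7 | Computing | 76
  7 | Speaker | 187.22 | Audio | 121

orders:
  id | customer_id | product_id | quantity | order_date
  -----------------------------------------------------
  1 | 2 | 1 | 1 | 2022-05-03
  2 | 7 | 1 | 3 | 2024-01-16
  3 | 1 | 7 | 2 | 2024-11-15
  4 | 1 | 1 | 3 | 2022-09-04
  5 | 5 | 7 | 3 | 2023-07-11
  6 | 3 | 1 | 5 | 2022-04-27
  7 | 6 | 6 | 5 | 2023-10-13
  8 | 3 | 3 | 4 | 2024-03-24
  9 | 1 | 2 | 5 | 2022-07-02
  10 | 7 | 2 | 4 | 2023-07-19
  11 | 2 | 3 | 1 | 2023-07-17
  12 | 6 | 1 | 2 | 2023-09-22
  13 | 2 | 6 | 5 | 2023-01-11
SELECT name, price FROM products ORDER BY price DESC LIMIT 2

Execution result:
name | price
Router | 452.76
Webcam | 308.99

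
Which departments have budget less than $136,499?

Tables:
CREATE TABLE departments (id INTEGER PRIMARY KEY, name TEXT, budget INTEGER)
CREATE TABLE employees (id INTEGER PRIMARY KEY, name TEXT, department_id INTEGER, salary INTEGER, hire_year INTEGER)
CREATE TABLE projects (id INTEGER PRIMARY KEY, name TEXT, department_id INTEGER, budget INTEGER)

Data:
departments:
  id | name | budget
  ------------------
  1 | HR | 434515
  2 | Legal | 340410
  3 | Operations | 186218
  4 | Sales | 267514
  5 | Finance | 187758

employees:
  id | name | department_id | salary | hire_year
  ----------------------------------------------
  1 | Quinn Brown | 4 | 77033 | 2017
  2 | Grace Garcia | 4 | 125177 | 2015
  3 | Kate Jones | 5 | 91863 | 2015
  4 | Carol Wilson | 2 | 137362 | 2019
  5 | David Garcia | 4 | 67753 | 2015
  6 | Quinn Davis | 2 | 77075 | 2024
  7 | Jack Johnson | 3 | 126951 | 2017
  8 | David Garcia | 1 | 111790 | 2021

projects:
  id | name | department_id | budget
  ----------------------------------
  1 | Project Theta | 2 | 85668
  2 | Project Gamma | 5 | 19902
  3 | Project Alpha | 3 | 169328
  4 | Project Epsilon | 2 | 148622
SELECT name, budget FROM departments WHERE budget < 136499

Execution result:
(no rows)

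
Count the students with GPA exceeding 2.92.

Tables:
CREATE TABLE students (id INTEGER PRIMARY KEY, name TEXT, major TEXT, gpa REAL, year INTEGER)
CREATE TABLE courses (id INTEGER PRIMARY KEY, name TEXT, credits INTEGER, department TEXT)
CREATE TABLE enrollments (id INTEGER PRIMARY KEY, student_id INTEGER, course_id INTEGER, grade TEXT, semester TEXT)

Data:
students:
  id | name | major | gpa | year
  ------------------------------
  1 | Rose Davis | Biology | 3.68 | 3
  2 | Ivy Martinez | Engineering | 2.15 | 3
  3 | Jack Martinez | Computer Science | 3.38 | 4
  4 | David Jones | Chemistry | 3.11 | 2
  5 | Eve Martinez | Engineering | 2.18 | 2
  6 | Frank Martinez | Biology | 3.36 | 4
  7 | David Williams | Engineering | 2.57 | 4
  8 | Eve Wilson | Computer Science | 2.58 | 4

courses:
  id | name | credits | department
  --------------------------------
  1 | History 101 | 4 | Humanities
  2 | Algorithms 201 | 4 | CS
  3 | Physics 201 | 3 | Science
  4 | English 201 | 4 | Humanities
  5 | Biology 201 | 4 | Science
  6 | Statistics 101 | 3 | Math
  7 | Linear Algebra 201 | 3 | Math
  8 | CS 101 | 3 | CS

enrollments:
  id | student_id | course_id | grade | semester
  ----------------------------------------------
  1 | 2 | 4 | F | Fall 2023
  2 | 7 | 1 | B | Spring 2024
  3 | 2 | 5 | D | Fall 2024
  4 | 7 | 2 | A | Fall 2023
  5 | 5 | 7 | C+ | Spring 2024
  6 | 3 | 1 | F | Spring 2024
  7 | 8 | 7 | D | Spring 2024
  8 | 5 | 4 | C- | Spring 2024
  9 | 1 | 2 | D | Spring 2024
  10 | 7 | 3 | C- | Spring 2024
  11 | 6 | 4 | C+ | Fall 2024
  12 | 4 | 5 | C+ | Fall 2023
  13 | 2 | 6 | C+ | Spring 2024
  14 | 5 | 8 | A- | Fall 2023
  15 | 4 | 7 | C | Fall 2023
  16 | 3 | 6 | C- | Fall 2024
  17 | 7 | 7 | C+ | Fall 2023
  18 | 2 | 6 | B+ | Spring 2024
SELECT COUNT(*) FROM students WHERE gpa > 2.92

Execution result:
4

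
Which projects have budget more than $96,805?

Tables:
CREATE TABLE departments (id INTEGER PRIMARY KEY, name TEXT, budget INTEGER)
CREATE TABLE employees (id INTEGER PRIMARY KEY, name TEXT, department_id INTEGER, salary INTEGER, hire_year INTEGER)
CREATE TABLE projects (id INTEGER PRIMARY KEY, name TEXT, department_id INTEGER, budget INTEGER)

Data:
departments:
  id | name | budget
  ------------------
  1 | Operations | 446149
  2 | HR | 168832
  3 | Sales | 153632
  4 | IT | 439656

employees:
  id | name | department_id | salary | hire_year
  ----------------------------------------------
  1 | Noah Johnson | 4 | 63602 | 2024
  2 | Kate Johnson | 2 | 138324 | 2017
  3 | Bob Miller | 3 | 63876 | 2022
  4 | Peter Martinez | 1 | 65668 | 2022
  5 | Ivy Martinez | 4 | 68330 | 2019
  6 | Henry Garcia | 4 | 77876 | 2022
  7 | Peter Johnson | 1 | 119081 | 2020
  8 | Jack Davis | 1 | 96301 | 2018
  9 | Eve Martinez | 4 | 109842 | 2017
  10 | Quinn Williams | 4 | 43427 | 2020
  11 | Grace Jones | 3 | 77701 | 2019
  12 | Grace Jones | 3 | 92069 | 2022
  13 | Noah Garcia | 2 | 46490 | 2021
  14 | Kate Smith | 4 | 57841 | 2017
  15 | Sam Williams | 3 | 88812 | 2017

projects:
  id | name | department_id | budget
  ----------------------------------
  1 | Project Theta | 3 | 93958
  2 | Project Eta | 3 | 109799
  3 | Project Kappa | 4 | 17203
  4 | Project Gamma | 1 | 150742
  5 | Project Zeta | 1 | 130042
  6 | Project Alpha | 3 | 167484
SELECT name, budget FROM projects WHERE budget > 96805

Execution result:
name | budget
Project Eta | 109799
Project Gamma | 150742
Project Zeta | 130042
Project Alpha | 167484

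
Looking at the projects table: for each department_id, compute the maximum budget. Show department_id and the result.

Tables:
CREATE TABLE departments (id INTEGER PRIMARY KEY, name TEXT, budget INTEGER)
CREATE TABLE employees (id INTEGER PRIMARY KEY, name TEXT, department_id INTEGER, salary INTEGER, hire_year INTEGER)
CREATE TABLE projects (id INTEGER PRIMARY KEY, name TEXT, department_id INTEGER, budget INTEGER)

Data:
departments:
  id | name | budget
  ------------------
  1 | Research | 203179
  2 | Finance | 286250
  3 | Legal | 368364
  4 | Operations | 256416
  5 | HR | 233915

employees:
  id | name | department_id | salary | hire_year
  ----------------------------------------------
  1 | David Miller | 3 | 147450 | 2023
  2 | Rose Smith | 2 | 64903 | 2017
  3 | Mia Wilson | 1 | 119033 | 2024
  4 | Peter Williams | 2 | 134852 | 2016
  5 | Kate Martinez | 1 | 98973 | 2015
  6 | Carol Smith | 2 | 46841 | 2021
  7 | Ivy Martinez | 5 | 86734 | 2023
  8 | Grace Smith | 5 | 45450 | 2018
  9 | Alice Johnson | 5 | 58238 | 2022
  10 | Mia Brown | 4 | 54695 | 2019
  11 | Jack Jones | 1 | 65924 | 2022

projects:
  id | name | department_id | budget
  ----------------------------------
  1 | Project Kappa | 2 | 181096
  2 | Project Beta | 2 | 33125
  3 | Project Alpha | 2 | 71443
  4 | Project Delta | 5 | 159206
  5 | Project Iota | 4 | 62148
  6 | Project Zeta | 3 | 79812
SELECT department_id, MAX(budget) AS max_budget FROM projects GROUP BY department_id

Execution result:
department_id | max_budget
2 | 181096
3 | 79812
4 | 62148
5 | 159206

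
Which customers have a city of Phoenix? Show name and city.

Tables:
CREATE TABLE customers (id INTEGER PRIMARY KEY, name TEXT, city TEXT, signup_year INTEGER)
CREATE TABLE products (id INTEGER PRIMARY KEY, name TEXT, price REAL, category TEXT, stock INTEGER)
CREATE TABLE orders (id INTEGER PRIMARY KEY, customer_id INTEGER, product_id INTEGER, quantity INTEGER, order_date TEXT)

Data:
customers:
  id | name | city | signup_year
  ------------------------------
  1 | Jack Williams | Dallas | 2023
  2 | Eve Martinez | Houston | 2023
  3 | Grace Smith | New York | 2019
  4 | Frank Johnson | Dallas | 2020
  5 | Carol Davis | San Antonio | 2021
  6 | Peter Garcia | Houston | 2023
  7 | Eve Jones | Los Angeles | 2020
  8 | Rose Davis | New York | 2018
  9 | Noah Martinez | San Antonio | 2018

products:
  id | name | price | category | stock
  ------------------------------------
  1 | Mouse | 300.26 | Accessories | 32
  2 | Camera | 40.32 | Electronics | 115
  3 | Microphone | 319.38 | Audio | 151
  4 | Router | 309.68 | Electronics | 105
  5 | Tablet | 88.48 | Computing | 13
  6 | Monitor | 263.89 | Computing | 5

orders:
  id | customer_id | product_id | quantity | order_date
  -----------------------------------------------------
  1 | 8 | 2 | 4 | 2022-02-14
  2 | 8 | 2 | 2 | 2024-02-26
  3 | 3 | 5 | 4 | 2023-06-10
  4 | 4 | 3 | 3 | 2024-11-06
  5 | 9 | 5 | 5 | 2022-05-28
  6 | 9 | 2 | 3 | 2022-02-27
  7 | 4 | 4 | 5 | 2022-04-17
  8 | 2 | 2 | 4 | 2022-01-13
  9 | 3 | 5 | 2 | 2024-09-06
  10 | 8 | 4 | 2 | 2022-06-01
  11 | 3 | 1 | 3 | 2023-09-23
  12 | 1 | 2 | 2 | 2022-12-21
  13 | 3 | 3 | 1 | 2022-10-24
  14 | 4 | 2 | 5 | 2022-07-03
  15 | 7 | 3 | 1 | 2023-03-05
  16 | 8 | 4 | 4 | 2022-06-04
SELECT name, city FROM customers WHERE city = 'Phoenix'

Execution result:
(no rows)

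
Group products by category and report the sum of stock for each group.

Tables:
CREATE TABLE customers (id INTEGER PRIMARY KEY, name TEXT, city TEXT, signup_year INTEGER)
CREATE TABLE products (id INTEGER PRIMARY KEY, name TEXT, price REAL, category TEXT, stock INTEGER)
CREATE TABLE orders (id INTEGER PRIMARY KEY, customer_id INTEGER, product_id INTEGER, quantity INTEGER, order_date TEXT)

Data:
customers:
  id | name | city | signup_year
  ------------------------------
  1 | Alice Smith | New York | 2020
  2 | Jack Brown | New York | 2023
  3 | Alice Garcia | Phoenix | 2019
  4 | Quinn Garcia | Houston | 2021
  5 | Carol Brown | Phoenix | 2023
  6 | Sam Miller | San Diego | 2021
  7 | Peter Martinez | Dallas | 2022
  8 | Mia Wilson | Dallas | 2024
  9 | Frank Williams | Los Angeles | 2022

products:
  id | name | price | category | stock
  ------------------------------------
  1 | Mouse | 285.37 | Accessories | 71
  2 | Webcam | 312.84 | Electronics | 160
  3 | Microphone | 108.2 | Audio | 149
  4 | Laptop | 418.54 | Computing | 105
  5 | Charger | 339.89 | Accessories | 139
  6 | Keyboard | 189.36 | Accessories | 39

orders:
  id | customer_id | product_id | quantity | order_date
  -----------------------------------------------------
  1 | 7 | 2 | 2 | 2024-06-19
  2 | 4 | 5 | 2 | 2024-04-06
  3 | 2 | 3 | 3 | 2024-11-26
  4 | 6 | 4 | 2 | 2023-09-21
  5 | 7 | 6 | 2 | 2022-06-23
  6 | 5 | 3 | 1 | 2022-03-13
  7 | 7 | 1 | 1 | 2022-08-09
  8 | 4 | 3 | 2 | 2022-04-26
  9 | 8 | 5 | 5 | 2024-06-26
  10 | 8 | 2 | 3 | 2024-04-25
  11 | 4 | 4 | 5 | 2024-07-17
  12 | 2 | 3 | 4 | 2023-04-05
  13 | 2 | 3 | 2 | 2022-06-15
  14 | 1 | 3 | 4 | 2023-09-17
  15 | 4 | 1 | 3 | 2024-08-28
SELECT category, SUM(stock) AS sum_stock FROM products GROUP BY category

Execution result:
category | sum_stock
Accessories | 249
Audio | 149
Computing | 105
Electronics | 160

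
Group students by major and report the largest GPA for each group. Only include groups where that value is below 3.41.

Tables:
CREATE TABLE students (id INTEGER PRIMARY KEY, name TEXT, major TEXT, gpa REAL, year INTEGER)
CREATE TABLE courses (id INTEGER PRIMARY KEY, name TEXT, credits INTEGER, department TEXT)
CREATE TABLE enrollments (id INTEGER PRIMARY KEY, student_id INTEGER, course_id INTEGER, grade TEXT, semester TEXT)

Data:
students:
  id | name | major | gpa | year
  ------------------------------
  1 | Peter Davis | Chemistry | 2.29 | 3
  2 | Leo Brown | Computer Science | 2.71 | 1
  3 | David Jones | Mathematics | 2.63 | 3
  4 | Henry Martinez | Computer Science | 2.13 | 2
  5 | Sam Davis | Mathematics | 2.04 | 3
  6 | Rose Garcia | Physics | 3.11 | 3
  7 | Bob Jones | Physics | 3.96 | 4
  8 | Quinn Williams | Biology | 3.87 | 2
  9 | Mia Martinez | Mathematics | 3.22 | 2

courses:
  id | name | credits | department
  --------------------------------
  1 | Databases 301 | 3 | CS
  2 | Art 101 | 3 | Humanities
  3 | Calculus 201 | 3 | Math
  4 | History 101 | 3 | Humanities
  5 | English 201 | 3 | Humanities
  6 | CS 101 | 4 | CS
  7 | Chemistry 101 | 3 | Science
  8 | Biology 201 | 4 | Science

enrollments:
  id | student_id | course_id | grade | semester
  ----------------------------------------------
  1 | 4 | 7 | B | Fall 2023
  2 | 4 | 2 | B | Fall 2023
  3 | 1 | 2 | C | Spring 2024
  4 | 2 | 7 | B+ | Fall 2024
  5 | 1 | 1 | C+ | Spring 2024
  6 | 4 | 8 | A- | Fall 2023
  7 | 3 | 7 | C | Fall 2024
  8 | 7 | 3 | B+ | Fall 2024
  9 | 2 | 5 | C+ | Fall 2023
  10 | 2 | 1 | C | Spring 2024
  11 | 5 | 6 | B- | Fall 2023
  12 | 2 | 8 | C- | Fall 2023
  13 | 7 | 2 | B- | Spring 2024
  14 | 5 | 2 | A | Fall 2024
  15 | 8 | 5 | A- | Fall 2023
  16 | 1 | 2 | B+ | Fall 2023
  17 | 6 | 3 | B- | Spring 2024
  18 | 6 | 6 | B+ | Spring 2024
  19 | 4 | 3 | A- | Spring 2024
SELECT major, MAX(gpa) AS max_gpa FROM students GROUP BY major HAVING MAX(gpa) < 3.41

Execution result:
major | max_gpa
Chemistry | 2.29
Computer Science | 2.71
Mathematics | 3.22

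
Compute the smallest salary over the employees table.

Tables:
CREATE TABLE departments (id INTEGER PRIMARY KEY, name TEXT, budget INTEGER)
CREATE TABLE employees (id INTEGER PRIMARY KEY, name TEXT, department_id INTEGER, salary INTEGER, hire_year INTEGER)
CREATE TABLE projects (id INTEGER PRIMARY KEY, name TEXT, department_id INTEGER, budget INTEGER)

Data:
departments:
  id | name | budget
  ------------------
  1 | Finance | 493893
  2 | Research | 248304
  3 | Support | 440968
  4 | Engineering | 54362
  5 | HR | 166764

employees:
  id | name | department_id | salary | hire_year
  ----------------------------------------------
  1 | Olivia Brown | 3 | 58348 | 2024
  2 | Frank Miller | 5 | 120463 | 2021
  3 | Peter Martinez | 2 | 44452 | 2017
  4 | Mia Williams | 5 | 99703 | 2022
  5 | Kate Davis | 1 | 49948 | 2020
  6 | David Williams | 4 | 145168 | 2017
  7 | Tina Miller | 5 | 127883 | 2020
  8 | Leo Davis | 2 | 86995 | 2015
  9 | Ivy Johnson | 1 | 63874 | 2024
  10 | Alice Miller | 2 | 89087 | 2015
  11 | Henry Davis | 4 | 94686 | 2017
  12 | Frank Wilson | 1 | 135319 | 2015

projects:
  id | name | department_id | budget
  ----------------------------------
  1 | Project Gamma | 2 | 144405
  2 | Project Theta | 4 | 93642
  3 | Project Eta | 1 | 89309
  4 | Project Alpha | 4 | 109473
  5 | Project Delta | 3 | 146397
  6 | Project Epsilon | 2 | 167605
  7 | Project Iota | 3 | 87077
SELECT MIN(salary) FROM employees

Execution result:
44452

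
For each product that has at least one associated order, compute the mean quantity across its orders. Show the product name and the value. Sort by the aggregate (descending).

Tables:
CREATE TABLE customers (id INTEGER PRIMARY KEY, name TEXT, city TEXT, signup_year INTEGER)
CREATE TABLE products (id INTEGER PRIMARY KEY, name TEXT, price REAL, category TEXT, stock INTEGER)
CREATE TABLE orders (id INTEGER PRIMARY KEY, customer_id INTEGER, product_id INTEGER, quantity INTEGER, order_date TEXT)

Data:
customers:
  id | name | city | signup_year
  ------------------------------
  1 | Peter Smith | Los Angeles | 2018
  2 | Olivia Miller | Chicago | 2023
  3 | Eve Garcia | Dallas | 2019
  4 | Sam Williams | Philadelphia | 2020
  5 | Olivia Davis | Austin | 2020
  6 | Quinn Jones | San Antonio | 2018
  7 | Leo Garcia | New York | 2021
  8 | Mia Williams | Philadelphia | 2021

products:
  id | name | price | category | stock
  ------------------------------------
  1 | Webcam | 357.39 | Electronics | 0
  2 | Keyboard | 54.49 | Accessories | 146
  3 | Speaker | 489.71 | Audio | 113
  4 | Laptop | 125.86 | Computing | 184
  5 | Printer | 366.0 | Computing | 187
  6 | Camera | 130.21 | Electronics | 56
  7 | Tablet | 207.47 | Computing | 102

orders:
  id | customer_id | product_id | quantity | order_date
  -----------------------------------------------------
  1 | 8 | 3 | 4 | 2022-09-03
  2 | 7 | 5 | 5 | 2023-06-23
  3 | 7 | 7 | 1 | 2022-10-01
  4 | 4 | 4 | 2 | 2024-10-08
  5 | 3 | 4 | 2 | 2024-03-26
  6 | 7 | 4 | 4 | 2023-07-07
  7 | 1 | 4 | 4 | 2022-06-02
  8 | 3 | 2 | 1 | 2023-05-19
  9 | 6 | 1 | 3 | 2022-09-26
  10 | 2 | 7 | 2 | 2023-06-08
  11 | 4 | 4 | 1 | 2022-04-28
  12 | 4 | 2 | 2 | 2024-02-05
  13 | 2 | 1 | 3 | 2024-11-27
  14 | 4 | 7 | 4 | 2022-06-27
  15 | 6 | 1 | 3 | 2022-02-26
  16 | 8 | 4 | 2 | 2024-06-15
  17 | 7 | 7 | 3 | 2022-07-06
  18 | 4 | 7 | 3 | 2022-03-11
SELECT p.name, AVG(c.quantity) AS avg_quantity FROM orders c JOIN products p ON c.product_id = p.id GROUP BY p.id, p.name ORDER BY avg_quantity DESC

Execution result:
name | avg_quantity
Printer | 5.00
Speaker | 4.00
Webcam | 3.00
Tablet | 2.60
Laptop | 2.50
Keyboard | 1.50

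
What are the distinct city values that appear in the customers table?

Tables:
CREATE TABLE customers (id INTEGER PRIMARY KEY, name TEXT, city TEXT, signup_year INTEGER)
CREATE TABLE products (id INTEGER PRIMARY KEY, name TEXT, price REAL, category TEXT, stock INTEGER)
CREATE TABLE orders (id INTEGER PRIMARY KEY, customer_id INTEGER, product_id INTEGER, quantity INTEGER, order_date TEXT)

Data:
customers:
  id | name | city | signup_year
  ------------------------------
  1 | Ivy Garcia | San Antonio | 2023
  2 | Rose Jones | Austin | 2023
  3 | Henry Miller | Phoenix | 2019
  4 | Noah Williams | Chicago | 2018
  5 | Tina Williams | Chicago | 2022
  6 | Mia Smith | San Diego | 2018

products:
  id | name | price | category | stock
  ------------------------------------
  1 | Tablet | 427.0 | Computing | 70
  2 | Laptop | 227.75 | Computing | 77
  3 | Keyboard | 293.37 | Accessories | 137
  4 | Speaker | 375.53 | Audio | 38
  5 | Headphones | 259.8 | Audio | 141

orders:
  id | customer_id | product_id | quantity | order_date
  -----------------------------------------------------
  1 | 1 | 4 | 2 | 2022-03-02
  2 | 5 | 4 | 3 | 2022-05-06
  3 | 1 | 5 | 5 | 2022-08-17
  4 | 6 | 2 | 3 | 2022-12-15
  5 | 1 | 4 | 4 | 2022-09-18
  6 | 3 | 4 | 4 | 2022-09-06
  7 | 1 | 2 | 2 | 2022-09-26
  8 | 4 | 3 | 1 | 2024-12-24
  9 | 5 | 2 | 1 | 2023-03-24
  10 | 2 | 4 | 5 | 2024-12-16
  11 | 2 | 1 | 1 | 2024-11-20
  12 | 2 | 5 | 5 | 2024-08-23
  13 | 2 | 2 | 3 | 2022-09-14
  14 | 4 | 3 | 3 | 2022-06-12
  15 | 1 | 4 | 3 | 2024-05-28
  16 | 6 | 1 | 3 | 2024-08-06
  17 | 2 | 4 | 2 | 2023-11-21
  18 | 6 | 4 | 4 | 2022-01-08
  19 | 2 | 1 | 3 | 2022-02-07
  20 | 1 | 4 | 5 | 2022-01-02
SELECT DISTINCT city FROM customers

Execution result:
city
San Antonio
Austin
Phoenix
Chicago
San Diego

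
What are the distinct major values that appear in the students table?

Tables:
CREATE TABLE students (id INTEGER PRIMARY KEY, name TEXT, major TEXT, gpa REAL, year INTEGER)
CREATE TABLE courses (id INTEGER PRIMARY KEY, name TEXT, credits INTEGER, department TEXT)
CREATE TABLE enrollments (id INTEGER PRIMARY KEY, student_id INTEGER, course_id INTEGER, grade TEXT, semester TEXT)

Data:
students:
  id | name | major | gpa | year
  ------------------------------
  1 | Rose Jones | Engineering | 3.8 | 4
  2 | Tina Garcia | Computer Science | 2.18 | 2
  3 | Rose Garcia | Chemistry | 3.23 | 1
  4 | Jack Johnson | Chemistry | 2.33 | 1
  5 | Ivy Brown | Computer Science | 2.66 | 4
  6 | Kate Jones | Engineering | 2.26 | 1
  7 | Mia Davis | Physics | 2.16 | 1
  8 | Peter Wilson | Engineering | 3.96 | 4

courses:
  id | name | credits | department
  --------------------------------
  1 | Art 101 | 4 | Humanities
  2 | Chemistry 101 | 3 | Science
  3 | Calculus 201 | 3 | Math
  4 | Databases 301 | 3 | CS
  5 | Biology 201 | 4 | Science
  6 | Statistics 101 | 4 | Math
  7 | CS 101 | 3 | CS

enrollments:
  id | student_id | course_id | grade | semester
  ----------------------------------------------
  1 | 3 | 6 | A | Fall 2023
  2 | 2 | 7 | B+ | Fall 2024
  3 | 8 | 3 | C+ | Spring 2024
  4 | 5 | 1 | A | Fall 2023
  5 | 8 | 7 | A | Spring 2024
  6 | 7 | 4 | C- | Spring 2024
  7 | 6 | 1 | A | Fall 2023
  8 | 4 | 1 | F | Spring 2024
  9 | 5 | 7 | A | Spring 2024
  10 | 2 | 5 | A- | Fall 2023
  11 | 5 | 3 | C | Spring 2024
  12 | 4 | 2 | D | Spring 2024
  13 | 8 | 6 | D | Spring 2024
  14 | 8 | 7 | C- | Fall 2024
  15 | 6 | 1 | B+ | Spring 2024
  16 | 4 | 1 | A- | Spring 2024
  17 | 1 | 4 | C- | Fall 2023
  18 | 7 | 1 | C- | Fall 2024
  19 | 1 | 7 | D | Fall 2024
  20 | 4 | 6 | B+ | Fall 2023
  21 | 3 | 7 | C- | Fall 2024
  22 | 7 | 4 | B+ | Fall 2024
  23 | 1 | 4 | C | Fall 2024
SELECT DISTINCT major FROM students

Execution result:
major
Engineering
Computer Science
Chemistry
Physics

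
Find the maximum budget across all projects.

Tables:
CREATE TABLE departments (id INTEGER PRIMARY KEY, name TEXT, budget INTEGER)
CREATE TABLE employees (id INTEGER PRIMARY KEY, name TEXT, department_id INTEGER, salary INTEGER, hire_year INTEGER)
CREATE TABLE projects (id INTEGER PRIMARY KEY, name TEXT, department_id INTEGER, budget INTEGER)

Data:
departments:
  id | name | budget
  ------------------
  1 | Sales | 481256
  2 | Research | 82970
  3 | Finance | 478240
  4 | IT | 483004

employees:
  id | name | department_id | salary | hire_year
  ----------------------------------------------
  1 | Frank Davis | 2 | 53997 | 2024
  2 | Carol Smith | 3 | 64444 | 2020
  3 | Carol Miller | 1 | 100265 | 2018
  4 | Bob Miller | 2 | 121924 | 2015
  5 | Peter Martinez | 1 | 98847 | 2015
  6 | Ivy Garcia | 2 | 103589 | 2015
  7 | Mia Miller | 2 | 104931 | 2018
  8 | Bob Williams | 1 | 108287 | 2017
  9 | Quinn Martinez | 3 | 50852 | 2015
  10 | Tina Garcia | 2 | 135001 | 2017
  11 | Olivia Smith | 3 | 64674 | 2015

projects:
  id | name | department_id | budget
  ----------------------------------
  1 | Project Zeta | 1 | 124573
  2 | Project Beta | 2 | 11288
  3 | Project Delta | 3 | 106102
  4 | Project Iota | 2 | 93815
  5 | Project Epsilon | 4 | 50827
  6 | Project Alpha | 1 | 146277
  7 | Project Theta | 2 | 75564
SELECT MAX(budget) FROM projects

Execution result:
146277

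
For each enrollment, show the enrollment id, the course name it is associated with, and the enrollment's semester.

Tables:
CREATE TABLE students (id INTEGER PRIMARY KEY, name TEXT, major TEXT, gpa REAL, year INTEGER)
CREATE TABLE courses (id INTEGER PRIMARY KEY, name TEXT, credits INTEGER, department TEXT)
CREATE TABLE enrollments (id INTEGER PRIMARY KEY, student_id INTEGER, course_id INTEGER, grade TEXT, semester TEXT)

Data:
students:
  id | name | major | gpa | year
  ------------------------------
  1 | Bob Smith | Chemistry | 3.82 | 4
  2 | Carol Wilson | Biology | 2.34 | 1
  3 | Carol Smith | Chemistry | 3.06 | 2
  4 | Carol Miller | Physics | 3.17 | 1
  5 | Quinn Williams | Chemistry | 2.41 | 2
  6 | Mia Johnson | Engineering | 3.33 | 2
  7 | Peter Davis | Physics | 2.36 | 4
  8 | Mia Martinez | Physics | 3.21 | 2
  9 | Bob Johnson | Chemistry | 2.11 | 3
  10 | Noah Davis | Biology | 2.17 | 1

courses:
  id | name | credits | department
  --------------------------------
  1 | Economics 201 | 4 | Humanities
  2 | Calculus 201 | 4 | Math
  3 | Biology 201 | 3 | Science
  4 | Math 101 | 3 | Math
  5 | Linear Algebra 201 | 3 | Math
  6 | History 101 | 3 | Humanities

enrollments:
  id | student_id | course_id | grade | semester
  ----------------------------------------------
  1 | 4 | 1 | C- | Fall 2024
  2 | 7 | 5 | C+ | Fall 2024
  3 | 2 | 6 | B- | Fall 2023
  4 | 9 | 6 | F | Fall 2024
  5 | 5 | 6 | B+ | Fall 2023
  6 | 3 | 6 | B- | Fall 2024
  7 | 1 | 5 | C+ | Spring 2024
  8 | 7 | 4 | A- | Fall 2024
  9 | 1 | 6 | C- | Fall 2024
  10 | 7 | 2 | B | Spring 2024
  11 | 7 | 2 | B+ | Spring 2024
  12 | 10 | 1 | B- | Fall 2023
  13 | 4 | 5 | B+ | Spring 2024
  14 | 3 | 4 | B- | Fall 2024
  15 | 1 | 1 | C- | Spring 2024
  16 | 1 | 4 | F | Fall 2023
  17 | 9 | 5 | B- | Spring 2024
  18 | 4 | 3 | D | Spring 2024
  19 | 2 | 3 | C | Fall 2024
SELECT c.id, p.name AS course, c.semester FROM enrollments c JOIN courses p ON c.course_id = p.id

Execution result:
id | course | semester
1 | Economics 201 | Fall 2024
2 | Linear Algebra 201 | Fall 2024
3 | History 101 | Fall 2023
4 | History 101 | Fall 2024
5 | History 101 | Fall 2023
6 | History 101 | Fall 2024
7 | Linear Algebra 201 | Spring 2024
8 | Math 101 | Fall 2024
9 | History 101 | Fall 2024
10 | Calculus 201 | Spring 2024
11 | Calculus 201 | Spring 2024
12 | Economics 201 | Fall 2023
13 | Linear Algebra 201 | Spring 2024
14 | Math 101 | Fall 2024
15 | Economics 201 | Spring 2024
16 | Math 101 | Fall 2023
17 | Linear Algebra 201 | Spring 2024
18 | Biology 201 | Spring 2024
19 | Biology 201 | Fall 2024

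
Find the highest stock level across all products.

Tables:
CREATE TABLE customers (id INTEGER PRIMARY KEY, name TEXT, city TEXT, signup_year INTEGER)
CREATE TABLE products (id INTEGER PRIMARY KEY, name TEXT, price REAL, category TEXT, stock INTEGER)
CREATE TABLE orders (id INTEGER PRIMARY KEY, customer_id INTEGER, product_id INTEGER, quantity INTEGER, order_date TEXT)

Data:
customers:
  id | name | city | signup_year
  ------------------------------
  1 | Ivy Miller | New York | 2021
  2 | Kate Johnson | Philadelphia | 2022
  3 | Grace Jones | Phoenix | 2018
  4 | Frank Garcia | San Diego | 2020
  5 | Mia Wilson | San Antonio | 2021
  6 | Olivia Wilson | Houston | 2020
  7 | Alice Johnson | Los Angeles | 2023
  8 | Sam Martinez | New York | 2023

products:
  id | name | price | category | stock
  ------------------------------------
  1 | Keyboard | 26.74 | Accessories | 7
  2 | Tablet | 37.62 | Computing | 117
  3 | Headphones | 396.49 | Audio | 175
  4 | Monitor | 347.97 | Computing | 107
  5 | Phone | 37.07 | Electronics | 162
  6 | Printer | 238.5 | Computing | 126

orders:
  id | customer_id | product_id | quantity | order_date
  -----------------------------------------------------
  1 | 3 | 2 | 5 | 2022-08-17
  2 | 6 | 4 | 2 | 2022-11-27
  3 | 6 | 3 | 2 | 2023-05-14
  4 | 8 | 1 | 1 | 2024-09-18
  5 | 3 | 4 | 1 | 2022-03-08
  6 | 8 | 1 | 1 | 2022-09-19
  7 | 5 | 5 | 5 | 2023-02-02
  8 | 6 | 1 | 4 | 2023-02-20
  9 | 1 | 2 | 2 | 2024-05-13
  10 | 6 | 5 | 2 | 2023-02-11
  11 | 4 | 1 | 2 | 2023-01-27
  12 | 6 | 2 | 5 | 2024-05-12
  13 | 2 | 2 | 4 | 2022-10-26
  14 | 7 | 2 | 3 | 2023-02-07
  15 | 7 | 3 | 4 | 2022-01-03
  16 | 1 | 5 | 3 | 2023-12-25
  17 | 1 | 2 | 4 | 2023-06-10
SELECT MAX(stock) FROM products

Execution result:
175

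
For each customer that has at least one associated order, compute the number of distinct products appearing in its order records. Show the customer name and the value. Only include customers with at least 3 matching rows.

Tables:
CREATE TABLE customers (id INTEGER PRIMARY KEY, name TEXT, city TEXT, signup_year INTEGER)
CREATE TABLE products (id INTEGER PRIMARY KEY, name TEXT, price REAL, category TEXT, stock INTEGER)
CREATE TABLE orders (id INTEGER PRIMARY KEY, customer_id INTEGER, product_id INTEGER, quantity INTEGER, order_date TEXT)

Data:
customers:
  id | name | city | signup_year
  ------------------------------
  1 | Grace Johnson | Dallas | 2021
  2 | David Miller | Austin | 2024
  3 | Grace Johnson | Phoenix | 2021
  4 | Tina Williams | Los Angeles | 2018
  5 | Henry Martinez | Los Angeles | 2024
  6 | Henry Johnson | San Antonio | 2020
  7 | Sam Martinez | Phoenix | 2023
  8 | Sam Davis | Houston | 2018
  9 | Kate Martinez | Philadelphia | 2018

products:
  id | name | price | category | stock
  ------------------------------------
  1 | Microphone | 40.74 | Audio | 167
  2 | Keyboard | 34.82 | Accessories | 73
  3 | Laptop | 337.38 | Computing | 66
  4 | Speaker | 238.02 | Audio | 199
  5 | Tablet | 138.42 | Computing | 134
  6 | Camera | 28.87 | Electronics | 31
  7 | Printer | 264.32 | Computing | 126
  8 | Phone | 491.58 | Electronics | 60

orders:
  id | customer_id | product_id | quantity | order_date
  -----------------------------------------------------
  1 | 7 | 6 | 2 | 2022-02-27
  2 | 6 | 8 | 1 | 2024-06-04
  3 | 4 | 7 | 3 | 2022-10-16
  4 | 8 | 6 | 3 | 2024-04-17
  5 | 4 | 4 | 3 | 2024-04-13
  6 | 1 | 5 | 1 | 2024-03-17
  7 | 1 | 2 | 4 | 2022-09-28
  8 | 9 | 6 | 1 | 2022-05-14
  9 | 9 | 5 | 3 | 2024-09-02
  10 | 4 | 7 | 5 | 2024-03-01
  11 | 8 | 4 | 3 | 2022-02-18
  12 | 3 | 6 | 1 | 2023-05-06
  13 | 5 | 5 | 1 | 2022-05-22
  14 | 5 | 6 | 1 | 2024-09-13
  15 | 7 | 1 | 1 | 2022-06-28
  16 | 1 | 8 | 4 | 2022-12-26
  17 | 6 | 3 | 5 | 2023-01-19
SELECT p.name, COUNT(DISTINCT c.product_id) AS distinct_product_count FROM orders c JOIN customers p ON c.customer_id = p.id GROUP BY p.id, p.name HAVING COUNT(*) >= 3

Execution result:
name | distinct_product_count
Grace Johnson | 3
Tina Williams | 2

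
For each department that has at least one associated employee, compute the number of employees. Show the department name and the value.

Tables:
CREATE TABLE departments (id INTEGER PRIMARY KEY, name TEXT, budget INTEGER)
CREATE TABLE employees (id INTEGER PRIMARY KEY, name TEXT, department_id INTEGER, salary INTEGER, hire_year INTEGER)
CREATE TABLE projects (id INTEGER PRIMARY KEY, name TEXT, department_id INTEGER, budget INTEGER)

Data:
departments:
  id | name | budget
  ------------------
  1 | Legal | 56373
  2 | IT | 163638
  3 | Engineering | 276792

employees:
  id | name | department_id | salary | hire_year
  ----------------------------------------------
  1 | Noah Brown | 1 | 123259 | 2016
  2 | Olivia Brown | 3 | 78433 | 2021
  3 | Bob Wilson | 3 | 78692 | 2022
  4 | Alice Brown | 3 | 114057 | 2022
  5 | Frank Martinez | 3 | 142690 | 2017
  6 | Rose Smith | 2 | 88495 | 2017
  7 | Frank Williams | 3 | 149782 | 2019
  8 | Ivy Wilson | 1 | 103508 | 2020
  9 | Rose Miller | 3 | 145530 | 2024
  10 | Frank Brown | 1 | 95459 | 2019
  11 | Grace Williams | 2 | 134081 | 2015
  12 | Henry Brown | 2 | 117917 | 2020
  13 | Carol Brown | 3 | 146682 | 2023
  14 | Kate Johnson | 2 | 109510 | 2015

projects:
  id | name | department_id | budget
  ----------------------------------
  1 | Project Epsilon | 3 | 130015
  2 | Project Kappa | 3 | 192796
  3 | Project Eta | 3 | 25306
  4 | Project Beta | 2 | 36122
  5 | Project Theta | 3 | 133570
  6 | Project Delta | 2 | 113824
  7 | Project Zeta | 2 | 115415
SELECT p.name, COUNT(*) AS n FROM employees c JOIN departments p ON c.department_id = p.id GROUP BY p.id, p.name

Execution result:
name | n
Legal | 3
IT | 4
Engineering | 7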